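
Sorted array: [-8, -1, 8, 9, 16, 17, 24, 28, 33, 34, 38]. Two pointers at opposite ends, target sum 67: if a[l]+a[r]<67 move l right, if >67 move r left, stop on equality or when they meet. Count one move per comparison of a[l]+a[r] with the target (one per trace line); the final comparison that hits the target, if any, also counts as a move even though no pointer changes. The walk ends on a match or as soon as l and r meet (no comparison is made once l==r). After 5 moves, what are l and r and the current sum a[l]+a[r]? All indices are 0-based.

l=5, r=10, sum=55

[0,10] -8+38=30 <67 → l++
[1,10] -1+38=37 <67 → l++
[2,10] 8+38=46 <67 → l++
[3,10] 9+38=47 <67 → l++
[4,10] 16+38=54 <67 → l++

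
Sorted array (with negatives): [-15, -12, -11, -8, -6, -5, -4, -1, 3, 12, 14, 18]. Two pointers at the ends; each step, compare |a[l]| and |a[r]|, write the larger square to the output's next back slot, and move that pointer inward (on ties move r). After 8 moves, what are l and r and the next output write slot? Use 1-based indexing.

[1,12] |-15|<=|18| out[12]=324 → r--
[1,11] |-15|>|14| out[11]=225 → l++
[2,11] |-12|<=|14| out[10]=196 → r--
[2,10] |-12|<=|12| out[9]=144 → r--
[2,9] |-12|>|3| out[8]=144 → l++
[3,9] |-11|>|3| out[7]=121 → l++
[4,9] |-8|>|3| out[6]=64 → l++
[5,9] |-6|>|3| out[5]=36 → l++

l=6, r=9, next write slot=4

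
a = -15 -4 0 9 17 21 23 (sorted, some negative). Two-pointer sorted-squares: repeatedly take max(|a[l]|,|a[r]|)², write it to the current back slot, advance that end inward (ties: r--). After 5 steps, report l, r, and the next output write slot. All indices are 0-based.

l=1, r=2, next write slot=1

l=0 r=6: |-15|<=|23| out[6]=529, r--
l=0 r=5: |-15|<=|21| out[5]=441, r--
l=0 r=4: |-15|<=|17| out[4]=289, r--
l=0 r=3: |-15|>|9| out[3]=225, l++
l=1 r=3: |-4|<=|9| out[2]=81, r--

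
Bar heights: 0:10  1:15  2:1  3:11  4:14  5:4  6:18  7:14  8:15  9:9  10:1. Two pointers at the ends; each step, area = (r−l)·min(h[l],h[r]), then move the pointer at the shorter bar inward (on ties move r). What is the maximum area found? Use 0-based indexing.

max area = 105

[0,10] min(10,1)*10=10 best=10 * → r--
[0,9] min(10,9)*9=81 best=81 * → r--
[0,8] min(10,15)*8=80 best=81 → l++
[1,8] min(15,15)*7=105 best=105 * → r--
[1,7] min(15,14)*6=84 best=105 → r--
[1,6] min(15,18)*5=75 best=105 → l++
[2,6] min(1,18)*4=4 best=105 → l++
[3,6] min(11,18)*3=33 best=105 → l++
[4,6] min(14,18)*2=28 best=105 → l++
[5,6] min(4,18)*1=4 best=105 → l++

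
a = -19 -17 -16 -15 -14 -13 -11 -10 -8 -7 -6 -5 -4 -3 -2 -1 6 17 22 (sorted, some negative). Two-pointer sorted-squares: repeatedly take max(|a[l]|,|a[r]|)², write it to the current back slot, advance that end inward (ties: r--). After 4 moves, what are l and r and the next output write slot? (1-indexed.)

[1,19] |-19|<=|22| out[19]=484 → r--
[1,18] |-19|>|17| out[18]=361 → l++
[2,18] |-17|<=|17| out[17]=289 → r--
[2,17] |-17|>|6| out[16]=289 → l++

l=3, r=17, next write slot=15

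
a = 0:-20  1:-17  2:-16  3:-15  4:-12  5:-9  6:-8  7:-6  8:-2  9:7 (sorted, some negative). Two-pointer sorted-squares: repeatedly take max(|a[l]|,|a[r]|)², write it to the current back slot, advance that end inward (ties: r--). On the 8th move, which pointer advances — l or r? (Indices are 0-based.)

r

l=0 r=9: |-20|>|7| out[9]=400, l++
l=1 r=9: |-17|>|7| out[8]=289, l++
l=2 r=9: |-16|>|7| out[7]=256, l++
l=3 r=9: |-15|>|7| out[6]=225, l++
l=4 r=9: |-12|>|7| out[5]=144, l++
l=5 r=9: |-9|>|7| out[4]=81, l++
l=6 r=9: |-8|>|7| out[3]=64, l++
l=7 r=9: |-6|<=|7| out[2]=49, r--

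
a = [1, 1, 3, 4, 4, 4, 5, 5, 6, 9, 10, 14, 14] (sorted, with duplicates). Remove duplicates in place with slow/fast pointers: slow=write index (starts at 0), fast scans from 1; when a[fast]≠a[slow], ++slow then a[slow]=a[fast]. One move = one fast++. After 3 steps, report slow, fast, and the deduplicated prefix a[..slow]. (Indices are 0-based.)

(s=0,f=1) a[fast]=1=a[slow] dup → fast++
(s=0,f=2) a[fast]=3≠a[slow]=1 write a[1]=3 → slow++,fast++
(s=1,f=3) a[fast]=4≠a[slow]=3 write a[2]=4 → slow++,fast++

slow=2, fast=4, prefix=[1, 3, 4]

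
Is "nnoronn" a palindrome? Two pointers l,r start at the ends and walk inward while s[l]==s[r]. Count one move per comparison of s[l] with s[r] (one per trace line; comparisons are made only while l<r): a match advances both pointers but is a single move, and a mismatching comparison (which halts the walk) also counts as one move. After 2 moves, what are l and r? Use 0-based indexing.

l=2, r=4

[0,6] 'n'=='n' → l++,r--
[1,5] 'n'=='n' → l++,r--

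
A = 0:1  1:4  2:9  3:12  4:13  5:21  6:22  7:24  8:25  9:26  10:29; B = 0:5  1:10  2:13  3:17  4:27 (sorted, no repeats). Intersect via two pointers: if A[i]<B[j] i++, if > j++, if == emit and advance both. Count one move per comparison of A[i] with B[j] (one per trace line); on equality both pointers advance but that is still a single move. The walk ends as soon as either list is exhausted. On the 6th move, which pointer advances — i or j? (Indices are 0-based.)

i

i=0 j=0: 1<5, i++
i=1 j=0: 4<5, i++
i=2 j=0: 9>5, j++
i=2 j=1: 9<10, i++
i=3 j=1: 12>10, j++
i=3 j=2: 12<13, i++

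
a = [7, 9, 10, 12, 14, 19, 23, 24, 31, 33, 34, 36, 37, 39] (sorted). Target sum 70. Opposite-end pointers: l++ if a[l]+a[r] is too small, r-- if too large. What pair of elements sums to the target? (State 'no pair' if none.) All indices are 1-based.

[1,14] 7+39=46 <70 → l++
[2,14] 9+39=48 <70 → l++
[3,14] 10+39=49 <70 → l++
[4,14] 12+39=51 <70 → l++
[5,14] 14+39=53 <70 → l++
[6,14] 19+39=58 <70 → l++
[7,14] 23+39=62 <70 → l++
[8,14] 24+39=63 <70 → l++
[9,14] 31+39=70 → found

(31, 39)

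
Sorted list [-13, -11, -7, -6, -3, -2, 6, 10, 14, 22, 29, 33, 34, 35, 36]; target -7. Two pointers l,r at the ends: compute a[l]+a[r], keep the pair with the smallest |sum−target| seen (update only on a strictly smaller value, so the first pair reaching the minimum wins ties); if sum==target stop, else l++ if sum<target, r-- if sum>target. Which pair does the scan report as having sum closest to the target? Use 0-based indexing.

pair (-13, 6) with sum -7 (|Δ|=0)

[0,14] -13+36=23 d=30 * → r--
[0,13] -13+35=22 d=29 * → r--
[0,12] -13+34=21 d=28 * → r--
[0,11] -13+33=20 d=27 * → r--
[0,10] -13+29=16 d=23 * → r--
[0,9] -13+22=9 d=16 * → r--
[0,8] -13+14=1 d=8 * → r--
[0,7] -13+10=-3 d=4 * → r--
[0,6] -13+6=-7 d=0 * → stop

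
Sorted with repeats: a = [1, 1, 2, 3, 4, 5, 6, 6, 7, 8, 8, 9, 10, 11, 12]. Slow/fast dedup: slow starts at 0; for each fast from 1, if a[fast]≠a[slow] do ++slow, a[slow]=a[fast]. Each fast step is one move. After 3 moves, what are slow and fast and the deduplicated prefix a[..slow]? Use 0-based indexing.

(s=0,f=1) a[fast]=1=a[slow] dup → fast++
(s=0,f=2) a[fast]=2≠a[slow]=1 write a[1]=2 → slow++,fast++
(s=1,f=3) a[fast]=3≠a[slow]=2 write a[2]=3 → slow++,fast++

slow=2, fast=4, prefix=[1, 2, 3]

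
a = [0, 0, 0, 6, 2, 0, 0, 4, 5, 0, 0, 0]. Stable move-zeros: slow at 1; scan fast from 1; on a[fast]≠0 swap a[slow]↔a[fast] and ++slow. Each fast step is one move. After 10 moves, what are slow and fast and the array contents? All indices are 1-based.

(s=1,f=1) a[fast]=0 → fast++
(s=1,f=2) a[fast]=0 → fast++
(s=1,f=3) a[fast]=0 → fast++
(s=1,f=4) a[fast]=6≠0 swap→a[1]=6 → slow++,fast++
(s=2,f=5) a[fast]=2≠0 swap→a[2]=2 → slow++,fast++
(s=3,f=6) a[fast]=0 → fast++
(s=3,f=7) a[fast]=0 → fast++
(s=3,f=8) a[fast]=4≠0 swap→a[3]=4 → slow++,fast++
(s=4,f=9) a[fast]=5≠0 swap→a[4]=5 → slow++,fast++
(s=5,f=10) a[fast]=0 → fast++

slow=5, fast=11, a=[6, 2, 4, 5, 0, 0, 0, 0, 0, 0, 0, 0]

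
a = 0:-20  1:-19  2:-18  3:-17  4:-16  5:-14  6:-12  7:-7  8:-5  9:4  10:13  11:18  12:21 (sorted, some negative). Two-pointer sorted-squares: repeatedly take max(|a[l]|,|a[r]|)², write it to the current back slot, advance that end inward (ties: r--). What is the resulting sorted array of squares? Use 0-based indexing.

[16, 25, 49, 144, 169, 196, 256, 289, 324, 324, 361, 400, 441]

l=0 r=12: |-20|<=|21| out[12]=441, r--
l=0 r=11: |-20|>|18| out[11]=400, l++
l=1 r=11: |-19|>|18| out[10]=361, l++
l=2 r=11: |-18|<=|18| out[9]=324, r--
l=2 r=10: |-18|>|13| out[8]=324, l++
l=3 r=10: |-17|>|13| out[7]=289, l++
l=4 r=10: |-16|>|13| out[6]=256, l++
l=5 r=10: |-14|>|13| out[5]=196, l++
l=6 r=10: |-12|<=|13| out[4]=169, r--
l=6 r=9: |-12|>|4| out[3]=144, l++
l=7 r=9: |-7|>|4| out[2]=49, l++
l=8 r=9: |-5|>|4| out[1]=25, l++
l=9 r=9: |4|<=|4| out[0]=16, r--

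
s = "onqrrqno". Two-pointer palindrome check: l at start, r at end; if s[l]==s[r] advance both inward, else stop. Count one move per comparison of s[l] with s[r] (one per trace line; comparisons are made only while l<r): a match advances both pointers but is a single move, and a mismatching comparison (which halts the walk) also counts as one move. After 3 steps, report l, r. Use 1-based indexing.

l=4, r=5

[1,8] 'o'=='o' → l++,r--
[2,7] 'n'=='n' → l++,r--
[3,6] 'q'=='q' → l++,r--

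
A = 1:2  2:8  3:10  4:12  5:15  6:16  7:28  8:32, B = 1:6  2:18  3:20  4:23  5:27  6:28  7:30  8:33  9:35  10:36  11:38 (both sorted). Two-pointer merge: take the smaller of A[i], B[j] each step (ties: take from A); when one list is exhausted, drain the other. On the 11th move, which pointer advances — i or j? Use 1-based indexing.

i=1 j=1: A[i]=2<=B[j]=6 take 2, i++
i=2 j=1: A[i]=8>B[j]=6 take 6, j++
i=2 j=2: A[i]=8<=B[j]=18 take 8, i++
i=3 j=2: A[i]=10<=B[j]=18 take 10, i++
i=4 j=2: A[i]=12<=B[j]=18 take 12, i++
i=5 j=2: A[i]=15<=B[j]=18 take 15, i++
i=6 j=2: A[i]=16<=B[j]=18 take 16, i++
i=7 j=2: A[i]=28>B[j]=18 take 18, j++
i=7 j=3: A[i]=28>B[j]=20 take 20, j++
i=7 j=4: A[i]=28>B[j]=23 take 23, j++
i=7 j=5: A[i]=28>B[j]=27 take 27, j++

j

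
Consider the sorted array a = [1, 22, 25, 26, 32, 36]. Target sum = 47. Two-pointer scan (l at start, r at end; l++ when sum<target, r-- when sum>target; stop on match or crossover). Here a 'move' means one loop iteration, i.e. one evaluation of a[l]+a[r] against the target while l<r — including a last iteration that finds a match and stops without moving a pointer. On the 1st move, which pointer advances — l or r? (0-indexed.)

[0,5] 1+36=37 <47 → l++

l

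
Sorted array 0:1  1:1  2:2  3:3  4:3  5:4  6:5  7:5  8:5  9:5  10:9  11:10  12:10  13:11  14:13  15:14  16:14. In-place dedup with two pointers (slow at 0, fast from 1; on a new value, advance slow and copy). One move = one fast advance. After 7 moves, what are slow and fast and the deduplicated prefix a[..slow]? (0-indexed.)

(s=0,f=1) a[fast]=1=a[slow] dup → fast++
(s=0,f=2) a[fast]=2≠a[slow]=1 write a[1]=2 → slow++,fast++
(s=1,f=3) a[fast]=3≠a[slow]=2 write a[2]=3 → slow++,fast++
(s=2,f=4) a[fast]=3=a[slow] dup → fast++
(s=2,f=5) a[fast]=4≠a[slow]=3 write a[3]=4 → slow++,fast++
(s=3,f=6) a[fast]=5≠a[slow]=4 write a[4]=5 → slow++,fast++
(s=4,f=7) a[fast]=5=a[slow] dup → fast++

slow=4, fast=8, prefix=[1, 2, 3, 4, 5]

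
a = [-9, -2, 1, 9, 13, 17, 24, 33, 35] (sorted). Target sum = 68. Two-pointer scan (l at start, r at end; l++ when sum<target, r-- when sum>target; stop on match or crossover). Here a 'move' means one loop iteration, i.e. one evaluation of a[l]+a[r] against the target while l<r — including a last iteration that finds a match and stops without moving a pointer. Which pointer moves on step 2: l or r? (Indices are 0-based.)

l

[0,8] -9+35=26 <68 → l++
[1,8] -2+35=33 <68 → l++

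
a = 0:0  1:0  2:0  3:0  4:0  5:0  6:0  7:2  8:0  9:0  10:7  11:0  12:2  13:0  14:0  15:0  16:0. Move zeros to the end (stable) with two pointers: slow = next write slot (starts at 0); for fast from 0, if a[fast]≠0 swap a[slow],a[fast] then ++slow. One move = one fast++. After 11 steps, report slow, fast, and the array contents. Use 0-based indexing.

slow=0 fast=0: a[fast]=0, fast++
slow=0 fast=1: a[fast]=0, fast++
slow=0 fast=2: a[fast]=0, fast++
slow=0 fast=3: a[fast]=0, fast++
slow=0 fast=4: a[fast]=0, fast++
slow=0 fast=5: a[fast]=0, fast++
slow=0 fast=6: a[fast]=0, fast++
slow=0 fast=7: a[fast]=2≠0 swap→a[0]=2, slow++,fast++
slow=1 fast=8: a[fast]=0, fast++
slow=1 fast=9: a[fast]=0, fast++
slow=1 fast=10: a[fast]=7≠0 swap→a[1]=7, slow++,fast++

slow=2, fast=11, a=[2, 7, 0, 0, 0, 0, 0, 0, 0, 0, 0, 0, 2, 0, 0, 0, 0]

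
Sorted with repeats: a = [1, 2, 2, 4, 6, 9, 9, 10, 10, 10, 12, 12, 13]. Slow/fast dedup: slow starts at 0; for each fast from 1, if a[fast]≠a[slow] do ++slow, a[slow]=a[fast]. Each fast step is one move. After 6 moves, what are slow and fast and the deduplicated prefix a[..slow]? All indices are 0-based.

slow=4, fast=7, prefix=[1, 2, 4, 6, 9]

(s=0,f=1) a[fast]=2≠a[slow]=1 write a[1]=2 → slow++,fast++
(s=1,f=2) a[fast]=2=a[slow] dup → fast++
(s=1,f=3) a[fast]=4≠a[slow]=2 write a[2]=4 → slow++,fast++
(s=2,f=4) a[fast]=6≠a[slow]=4 write a[3]=6 → slow++,fast++
(s=3,f=5) a[fast]=9≠a[slow]=6 write a[4]=9 → slow++,fast++
(s=4,f=6) a[fast]=9=a[slow] dup → fast++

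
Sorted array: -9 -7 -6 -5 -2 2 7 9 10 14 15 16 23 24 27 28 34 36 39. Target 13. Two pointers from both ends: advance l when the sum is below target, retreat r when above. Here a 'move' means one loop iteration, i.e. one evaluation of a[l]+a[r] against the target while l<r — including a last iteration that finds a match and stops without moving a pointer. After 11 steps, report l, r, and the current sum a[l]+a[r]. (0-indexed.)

[0,18] -9+39=30 >13 → r--
[0,17] -9+36=27 >13 → r--
[0,16] -9+34=25 >13 → r--
[0,15] -9+28=19 >13 → r--
[0,14] -9+27=18 >13 → r--
[0,13] -9+24=15 >13 → r--
[0,12] -9+23=14 >13 → r--
[0,11] -9+16=7 <13 → l++
[1,11] -7+16=9 <13 → l++
[2,11] -6+16=10 <13 → l++
[3,11] -5+16=11 <13 → l++

l=4, r=11, sum=14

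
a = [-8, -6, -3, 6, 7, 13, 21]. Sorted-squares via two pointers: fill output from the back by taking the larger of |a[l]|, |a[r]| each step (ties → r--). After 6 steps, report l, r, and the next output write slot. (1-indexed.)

l=3, r=3, next write slot=1

[1,7] |-8|<=|21| out[7]=441 → r--
[1,6] |-8|<=|13| out[6]=169 → r--
[1,5] |-8|>|7| out[5]=64 → l++
[2,5] |-6|<=|7| out[4]=49 → r--
[2,4] |-6|<=|6| out[3]=36 → r--
[2,3] |-6|>|-3| out[2]=36 → l++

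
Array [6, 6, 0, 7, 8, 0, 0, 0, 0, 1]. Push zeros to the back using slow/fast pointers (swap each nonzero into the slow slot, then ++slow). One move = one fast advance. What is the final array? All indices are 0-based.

[6, 6, 7, 8, 1, 0, 0, 0, 0, 0]

slow=0 fast=0: a[fast]=6≠0 swap→a[0]=6, slow++,fast++
slow=1 fast=1: a[fast]=6≠0 swap→a[1]=6, slow++,fast++
slow=2 fast=2: a[fast]=0, fast++
slow=2 fast=3: a[fast]=7≠0 swap→a[2]=7, slow++,fast++
slow=3 fast=4: a[fast]=8≠0 swap→a[3]=8, slow++,fast++
slow=4 fast=5: a[fast]=0, fast++
slow=4 fast=6: a[fast]=0, fast++
slow=4 fast=7: a[fast]=0, fast++
slow=4 fast=8: a[fast]=0, fast++
slow=4 fast=9: a[fast]=1≠0 swap→a[4]=1, slow++,fast++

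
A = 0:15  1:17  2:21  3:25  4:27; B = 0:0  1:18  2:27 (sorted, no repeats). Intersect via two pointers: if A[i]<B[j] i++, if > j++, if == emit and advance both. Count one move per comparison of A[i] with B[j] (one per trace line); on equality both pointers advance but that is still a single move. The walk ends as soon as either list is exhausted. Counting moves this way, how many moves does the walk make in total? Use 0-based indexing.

7 moves

[i=0,j=0] 15>0 → j++
[i=0,j=1] 15<18 → i++
[i=1,j=1] 17<18 → i++
[i=2,j=1] 21>18 → j++
[i=2,j=2] 21<27 → i++
[i=3,j=2] 25<27 → i++
[i=4,j=2] 27==27 emit → i++,j++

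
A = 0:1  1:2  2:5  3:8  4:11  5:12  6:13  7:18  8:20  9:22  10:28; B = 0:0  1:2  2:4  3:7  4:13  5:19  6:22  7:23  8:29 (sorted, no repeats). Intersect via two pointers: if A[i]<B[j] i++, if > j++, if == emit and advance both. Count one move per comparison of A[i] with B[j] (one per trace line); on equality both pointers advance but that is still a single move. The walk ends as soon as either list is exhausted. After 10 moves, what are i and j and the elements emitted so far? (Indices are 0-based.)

i=7, j=5, emitted=[2, 13]

i=0 j=0: 1>0, j++
i=0 j=1: 1<2, i++
i=1 j=1: 2==2 emit, i++,j++
i=2 j=2: 5>4, j++
i=2 j=3: 5<7, i++
i=3 j=3: 8>7, j++
i=3 j=4: 8<13, i++
i=4 j=4: 11<13, i++
i=5 j=4: 12<13, i++
i=6 j=4: 13==13 emit, i++,j++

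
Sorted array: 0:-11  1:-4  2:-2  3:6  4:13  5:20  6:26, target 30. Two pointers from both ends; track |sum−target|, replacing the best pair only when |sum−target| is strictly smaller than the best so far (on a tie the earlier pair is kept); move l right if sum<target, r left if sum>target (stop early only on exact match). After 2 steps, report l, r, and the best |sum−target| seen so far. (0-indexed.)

l=0 r=6: -11+26=15 d=15 *, l++
l=1 r=6: -4+26=22 d=8 *, l++

l=2, r=6, best |Δ|=8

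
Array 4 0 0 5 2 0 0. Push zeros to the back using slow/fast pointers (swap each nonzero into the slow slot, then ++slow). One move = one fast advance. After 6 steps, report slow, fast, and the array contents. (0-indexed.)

slow=3, fast=6, a=[4, 5, 2, 0, 0, 0, 0]

(s=0,f=0) a[fast]=4≠0 swap→a[0]=4 → slow++,fast++
(s=1,f=1) a[fast]=0 → fast++
(s=1,f=2) a[fast]=0 → fast++
(s=1,f=3) a[fast]=5≠0 swap→a[1]=5 → slow++,fast++
(s=2,f=4) a[fast]=2≠0 swap→a[2]=2 → slow++,fast++
(s=3,f=5) a[fast]=0 → fast++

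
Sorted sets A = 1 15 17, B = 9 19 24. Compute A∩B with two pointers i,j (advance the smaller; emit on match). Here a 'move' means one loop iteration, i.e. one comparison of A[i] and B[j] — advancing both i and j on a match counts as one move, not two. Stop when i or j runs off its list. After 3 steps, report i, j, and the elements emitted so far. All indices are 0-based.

i=2, j=1, emitted=[]

[i=0,j=0] 1<9 → i++
[i=1,j=0] 15>9 → j++
[i=1,j=1] 15<19 → i++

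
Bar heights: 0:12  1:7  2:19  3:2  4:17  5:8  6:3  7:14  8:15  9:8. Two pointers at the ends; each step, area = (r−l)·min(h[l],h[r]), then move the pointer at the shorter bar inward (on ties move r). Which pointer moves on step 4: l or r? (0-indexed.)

r

l=0 r=9: min(12,8)*9=72 best=72 *, r--
l=0 r=8: min(12,15)*8=96 best=96 *, l++
l=1 r=8: min(7,15)*7=49 best=96, l++
l=2 r=8: min(19,15)*6=90 best=96, r--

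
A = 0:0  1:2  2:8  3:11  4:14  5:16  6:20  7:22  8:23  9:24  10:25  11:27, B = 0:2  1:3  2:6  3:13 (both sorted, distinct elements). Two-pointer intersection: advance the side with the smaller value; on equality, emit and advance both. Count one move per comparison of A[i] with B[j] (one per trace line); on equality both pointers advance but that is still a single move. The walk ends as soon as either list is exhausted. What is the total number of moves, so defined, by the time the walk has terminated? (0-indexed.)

i=0 j=0: 0<2, i++
i=1 j=0: 2==2 emit, i++,j++
i=2 j=1: 8>3, j++
i=2 j=2: 8>6, j++
i=2 j=3: 8<13, i++
i=3 j=3: 11<13, i++
i=4 j=3: 14>13, j++

7 moves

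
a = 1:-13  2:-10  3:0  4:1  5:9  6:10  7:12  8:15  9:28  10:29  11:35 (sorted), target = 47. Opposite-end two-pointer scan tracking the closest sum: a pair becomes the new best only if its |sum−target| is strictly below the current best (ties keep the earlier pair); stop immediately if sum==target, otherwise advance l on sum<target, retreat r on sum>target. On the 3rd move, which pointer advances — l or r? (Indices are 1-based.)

l

l=1 r=11: -13+35=22 d=25 *, l++
l=2 r=11: -10+35=25 d=22 *, l++
l=3 r=11: 0+35=35 d=12 *, l++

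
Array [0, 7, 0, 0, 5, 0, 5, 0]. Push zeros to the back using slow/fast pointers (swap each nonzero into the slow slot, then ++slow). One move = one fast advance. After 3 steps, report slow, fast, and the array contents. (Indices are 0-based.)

slow=1, fast=3, a=[7, 0, 0, 0, 5, 0, 5, 0]

slow=0 fast=0: a[fast]=0, fast++
slow=0 fast=1: a[fast]=7≠0 swap→a[0]=7, slow++,fast++
slow=1 fast=2: a[fast]=0, fast++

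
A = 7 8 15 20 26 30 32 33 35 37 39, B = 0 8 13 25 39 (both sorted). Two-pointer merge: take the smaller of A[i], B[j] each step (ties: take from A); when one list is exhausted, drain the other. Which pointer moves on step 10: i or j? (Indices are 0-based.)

i

i=0 j=0: A[i]=7>B[j]=0 take 0, j++
i=0 j=1: A[i]=7<=B[j]=8 take 7, i++
i=1 j=1: A[i]=8<=B[j]=8 take 8, i++
i=2 j=1: A[i]=15>B[j]=8 take 8, j++
i=2 j=2: A[i]=15>B[j]=13 take 13, j++
i=2 j=3: A[i]=15<=B[j]=25 take 15, i++
i=3 j=3: A[i]=20<=B[j]=25 take 20, i++
i=4 j=3: A[i]=26>B[j]=25 take 25, j++
i=4 j=4: A[i]=26<=B[j]=39 take 26, i++
i=5 j=4: A[i]=30<=B[j]=39 take 30, i++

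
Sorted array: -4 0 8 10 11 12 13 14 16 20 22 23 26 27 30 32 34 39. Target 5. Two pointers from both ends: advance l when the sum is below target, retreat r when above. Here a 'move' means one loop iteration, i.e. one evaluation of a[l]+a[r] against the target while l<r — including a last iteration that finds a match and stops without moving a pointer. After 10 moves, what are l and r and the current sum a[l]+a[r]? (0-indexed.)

l=0, r=7, sum=10

l=0 r=17: -4+39=35 >5, r--
l=0 r=16: -4+34=30 >5, r--
l=0 r=15: -4+32=28 >5, r--
l=0 r=14: -4+30=26 >5, r--
l=0 r=13: -4+27=23 >5, r--
l=0 r=12: -4+26=22 >5, r--
l=0 r=11: -4+23=19 >5, r--
l=0 r=10: -4+22=18 >5, r--
l=0 r=9: -4+20=16 >5, r--
l=0 r=8: -4+16=12 >5, r--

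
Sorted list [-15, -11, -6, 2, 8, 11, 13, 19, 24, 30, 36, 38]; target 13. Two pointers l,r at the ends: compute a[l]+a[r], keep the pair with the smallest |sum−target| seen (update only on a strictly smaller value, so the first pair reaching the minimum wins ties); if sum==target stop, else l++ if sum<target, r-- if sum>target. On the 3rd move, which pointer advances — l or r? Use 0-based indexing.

[0,11] -15+38=23 d=10 * → r--
[0,10] -15+36=21 d=8 * → r--
[0,9] -15+30=15 d=2 * → r--

r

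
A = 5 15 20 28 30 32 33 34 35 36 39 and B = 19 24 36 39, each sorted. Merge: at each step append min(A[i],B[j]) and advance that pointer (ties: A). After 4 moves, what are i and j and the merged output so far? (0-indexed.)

i=3, j=1, merged so far=[5, 15, 19, 20]

[i=0,j=0] A[i]=5<=B[j]=19 take 5 → i++
[i=1,j=0] A[i]=15<=B[j]=19 take 15 → i++
[i=2,j=0] A[i]=20>B[j]=19 take 19 → j++
[i=2,j=1] A[i]=20<=B[j]=24 take 20 → i++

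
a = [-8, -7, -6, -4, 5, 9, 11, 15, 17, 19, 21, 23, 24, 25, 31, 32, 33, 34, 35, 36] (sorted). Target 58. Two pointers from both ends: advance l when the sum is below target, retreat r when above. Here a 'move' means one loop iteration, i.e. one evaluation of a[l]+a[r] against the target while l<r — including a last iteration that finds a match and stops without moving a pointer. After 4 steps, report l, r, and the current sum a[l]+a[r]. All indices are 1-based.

[1,20] -8+36=28 <58 → l++
[2,20] -7+36=29 <58 → l++
[3,20] -6+36=30 <58 → l++
[4,20] -4+36=32 <58 → l++

l=5, r=20, sum=41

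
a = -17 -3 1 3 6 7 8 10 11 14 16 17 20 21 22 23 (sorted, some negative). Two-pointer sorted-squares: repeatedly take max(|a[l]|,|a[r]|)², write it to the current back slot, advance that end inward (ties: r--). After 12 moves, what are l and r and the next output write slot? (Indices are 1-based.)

[1,16] |-17|<=|23| out[16]=529 → r--
[1,15] |-17|<=|22| out[15]=484 → r--
[1,14] |-17|<=|21| out[14]=441 → r--
[1,13] |-17|<=|20| out[13]=400 → r--
[1,12] |-17|<=|17| out[12]=289 → r--
[1,11] |-17|>|16| out[11]=289 → l++
[2,11] |-3|<=|16| out[10]=256 → r--
[2,10] |-3|<=|14| out[9]=196 → r--
[2,9] |-3|<=|11| out[8]=121 → r--
[2,8] |-3|<=|10| out[7]=100 → r--
[2,7] |-3|<=|8| out[6]=64 → r--
[2,6] |-3|<=|7| out[5]=49 → r--

l=2, r=5, next write slot=4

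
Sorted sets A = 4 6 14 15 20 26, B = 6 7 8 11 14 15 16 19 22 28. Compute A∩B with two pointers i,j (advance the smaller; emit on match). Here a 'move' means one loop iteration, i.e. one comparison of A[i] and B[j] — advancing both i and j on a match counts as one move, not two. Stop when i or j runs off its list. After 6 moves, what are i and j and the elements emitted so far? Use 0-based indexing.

i=0 j=0: 4<6, i++
i=1 j=0: 6==6 emit, i++,j++
i=2 j=1: 14>7, j++
i=2 j=2: 14>8, j++
i=2 j=3: 14>11, j++
i=2 j=4: 14==14 emit, i++,j++

i=3, j=5, emitted=[6, 14]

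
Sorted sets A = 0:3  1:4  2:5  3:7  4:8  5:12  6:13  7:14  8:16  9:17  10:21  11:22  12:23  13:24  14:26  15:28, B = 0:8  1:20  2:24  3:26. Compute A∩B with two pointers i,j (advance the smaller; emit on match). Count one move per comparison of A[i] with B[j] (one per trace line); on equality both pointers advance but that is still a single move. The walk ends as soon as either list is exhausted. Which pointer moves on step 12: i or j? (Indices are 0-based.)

i

i=0 j=0: 3<8, i++
i=1 j=0: 4<8, i++
i=2 j=0: 5<8, i++
i=3 j=0: 7<8, i++
i=4 j=0: 8==8 emit, i++,j++
i=5 j=1: 12<20, i++
i=6 j=1: 13<20, i++
i=7 j=1: 14<20, i++
i=8 j=1: 16<20, i++
i=9 j=1: 17<20, i++
i=10 j=1: 21>20, j++
i=10 j=2: 21<24, i++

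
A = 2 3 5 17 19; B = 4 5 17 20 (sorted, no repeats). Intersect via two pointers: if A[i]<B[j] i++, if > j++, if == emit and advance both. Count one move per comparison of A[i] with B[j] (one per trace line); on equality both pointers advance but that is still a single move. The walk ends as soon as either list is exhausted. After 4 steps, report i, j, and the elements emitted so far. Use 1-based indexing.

i=1 j=1: 2<4, i++
i=2 j=1: 3<4, i++
i=3 j=1: 5>4, j++
i=3 j=2: 5==5 emit, i++,j++

i=4, j=3, emitted=[5]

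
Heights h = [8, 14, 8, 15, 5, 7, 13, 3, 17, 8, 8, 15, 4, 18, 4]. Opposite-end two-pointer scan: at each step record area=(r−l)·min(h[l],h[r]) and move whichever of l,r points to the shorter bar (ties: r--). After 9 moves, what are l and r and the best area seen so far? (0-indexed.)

[0,14] min(8,4)*14=56 best=56 * → r--
[0,13] min(8,18)*13=104 best=104 * → l++
[1,13] min(14,18)*12=168 best=168 * → l++
[2,13] min(8,18)*11=88 best=168 → l++
[3,13] min(15,18)*10=150 best=168 → l++
[4,13] min(5,18)*9=45 best=168 → l++
[5,13] min(7,18)*8=56 best=168 → l++
[6,13] min(13,18)*7=91 best=168 → l++
[7,13] min(3,18)*6=18 best=168 → l++

l=8, r=13, best area=168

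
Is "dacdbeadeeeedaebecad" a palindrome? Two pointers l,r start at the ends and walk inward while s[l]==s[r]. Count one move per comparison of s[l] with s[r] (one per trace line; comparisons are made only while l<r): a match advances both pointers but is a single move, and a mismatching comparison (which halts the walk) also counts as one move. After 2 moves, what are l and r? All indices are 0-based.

[0,19] 'd'=='d' → l++,r--
[1,18] 'a'=='a' → l++,r--

l=2, r=17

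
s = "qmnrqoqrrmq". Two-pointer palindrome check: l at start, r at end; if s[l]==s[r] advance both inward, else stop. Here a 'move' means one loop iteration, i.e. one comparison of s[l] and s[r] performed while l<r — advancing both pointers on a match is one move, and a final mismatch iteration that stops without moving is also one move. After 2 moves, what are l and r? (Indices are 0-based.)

l=2, r=8

l=0 r=10: 'q'=='q', l++,r--
l=1 r=9: 'm'=='m', l++,r--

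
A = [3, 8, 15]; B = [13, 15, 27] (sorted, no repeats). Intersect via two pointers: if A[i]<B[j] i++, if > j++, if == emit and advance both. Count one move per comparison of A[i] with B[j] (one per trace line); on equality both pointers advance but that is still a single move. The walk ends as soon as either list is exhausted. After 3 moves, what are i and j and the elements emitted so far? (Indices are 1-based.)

[i=1,j=1] 3<13 → i++
[i=2,j=1] 8<13 → i++
[i=3,j=1] 15>13 → j++

i=3, j=2, emitted=[]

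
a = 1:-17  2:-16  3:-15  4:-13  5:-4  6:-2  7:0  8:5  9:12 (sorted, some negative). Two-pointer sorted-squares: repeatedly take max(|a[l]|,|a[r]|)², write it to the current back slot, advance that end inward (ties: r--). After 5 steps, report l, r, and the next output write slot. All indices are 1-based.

l=1 r=9: |-17|>|12| out[9]=289, l++
l=2 r=9: |-16|>|12| out[8]=256, l++
l=3 r=9: |-15|>|12| out[7]=225, l++
l=4 r=9: |-13|>|12| out[6]=169, l++
l=5 r=9: |-4|<=|12| out[5]=144, r--

l=5, r=8, next write slot=4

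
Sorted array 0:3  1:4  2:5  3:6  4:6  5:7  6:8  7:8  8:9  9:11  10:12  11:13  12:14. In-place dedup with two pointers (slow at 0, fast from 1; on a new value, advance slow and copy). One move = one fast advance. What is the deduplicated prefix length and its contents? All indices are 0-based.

slow=0 fast=1: a[fast]=4≠a[slow]=3 write a[1]=4, slow++,fast++
slow=1 fast=2: a[fast]=5≠a[slow]=4 write a[2]=5, slow++,fast++
slow=2 fast=3: a[fast]=6≠a[slow]=5 write a[3]=6, slow++,fast++
slow=3 fast=4: a[fast]=6=a[slow] dup, fast++
slow=3 fast=5: a[fast]=7≠a[slow]=6 write a[4]=7, slow++,fast++
slow=4 fast=6: a[fast]=8≠a[slow]=7 write a[5]=8, slow++,fast++
slow=5 fast=7: a[fast]=8=a[slow] dup, fast++
slow=5 fast=8: a[fast]=9≠a[slow]=8 write a[6]=9, slow++,fast++
slow=6 fast=9: a[fast]=11≠a[slow]=9 write a[7]=11, slow++,fast++
slow=7 fast=10: a[fast]=12≠a[slow]=11 write a[8]=12, slow++,fast++
slow=8 fast=11: a[fast]=13≠a[slow]=12 write a[9]=13, slow++,fast++
slow=9 fast=12: a[fast]=14≠a[slow]=13 write a[10]=14, slow++,fast++

length 11; prefix = [3, 4, 5, 6, 7, 8, 9, 11, 12, 13, 14]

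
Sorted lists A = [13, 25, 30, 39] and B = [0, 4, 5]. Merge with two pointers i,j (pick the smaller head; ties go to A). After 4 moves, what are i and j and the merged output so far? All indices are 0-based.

i=0 j=0: A[i]=13>B[j]=0 take 0, j++
i=0 j=1: A[i]=13>B[j]=4 take 4, j++
i=0 j=2: A[i]=13>B[j]=5 take 5, j++
i=0 j=3: B done, take A[i]=13, i++

i=1, j=3, merged so far=[0, 4, 5, 13]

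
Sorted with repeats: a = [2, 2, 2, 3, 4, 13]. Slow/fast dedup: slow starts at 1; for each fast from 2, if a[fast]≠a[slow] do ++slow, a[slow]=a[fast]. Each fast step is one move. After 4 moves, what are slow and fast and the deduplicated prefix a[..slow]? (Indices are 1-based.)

slow=1 fast=2: a[fast]=2=a[slow] dup, fast++
slow=1 fast=3: a[fast]=2=a[slow] dup, fast++
slow=1 fast=4: a[fast]=3≠a[slow]=2 write a[2]=3, slow++,fast++
slow=2 fast=5: a[fast]=4≠a[slow]=3 write a[3]=4, slow++,fast++

slow=3, fast=6, prefix=[2, 3, 4]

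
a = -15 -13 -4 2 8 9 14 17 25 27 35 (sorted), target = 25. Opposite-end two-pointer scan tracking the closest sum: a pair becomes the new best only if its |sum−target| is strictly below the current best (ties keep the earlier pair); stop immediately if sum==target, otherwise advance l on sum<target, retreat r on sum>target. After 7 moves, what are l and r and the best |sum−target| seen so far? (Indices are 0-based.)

l=0 r=10: -15+35=20 d=5 *, l++
l=1 r=10: -13+35=22 d=3 *, l++
l=2 r=10: -4+35=31 d=6, r--
l=2 r=9: -4+27=23 d=2 *, l++
l=3 r=9: 2+27=29 d=4, r--
l=3 r=8: 2+25=27 d=2, r--
l=3 r=7: 2+17=19 d=6, l++

l=4, r=7, best |Δ|=2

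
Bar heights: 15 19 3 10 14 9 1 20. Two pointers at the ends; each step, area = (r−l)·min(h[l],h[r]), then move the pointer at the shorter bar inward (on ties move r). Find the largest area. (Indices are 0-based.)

max area = 114

l=0 r=7: min(15,20)*7=105 best=105 *, l++
l=1 r=7: min(19,20)*6=114 best=114 *, l++
l=2 r=7: min(3,20)*5=15 best=114, l++
l=3 r=7: min(10,20)*4=40 best=114, l++
l=4 r=7: min(14,20)*3=42 best=114, l++
l=5 r=7: min(9,20)*2=18 best=114, l++
l=6 r=7: min(1,20)*1=1 best=114, l++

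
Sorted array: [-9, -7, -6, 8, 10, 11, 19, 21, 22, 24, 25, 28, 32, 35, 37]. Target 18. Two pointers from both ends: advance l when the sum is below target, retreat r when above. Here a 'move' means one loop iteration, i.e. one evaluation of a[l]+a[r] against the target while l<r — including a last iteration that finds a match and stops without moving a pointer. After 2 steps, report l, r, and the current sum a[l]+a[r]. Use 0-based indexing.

l=0, r=12, sum=23

l=0 r=14: -9+37=28 >18, r--
l=0 r=13: -9+35=26 >18, r--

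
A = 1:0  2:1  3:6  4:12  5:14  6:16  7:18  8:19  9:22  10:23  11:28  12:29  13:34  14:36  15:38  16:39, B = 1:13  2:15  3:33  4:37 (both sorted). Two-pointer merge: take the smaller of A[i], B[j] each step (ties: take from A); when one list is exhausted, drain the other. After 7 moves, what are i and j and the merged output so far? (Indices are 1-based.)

[i=1,j=1] A[i]=0<=B[j]=13 take 0 → i++
[i=2,j=1] A[i]=1<=B[j]=13 take 1 → i++
[i=3,j=1] A[i]=6<=B[j]=13 take 6 → i++
[i=4,j=1] A[i]=12<=B[j]=13 take 12 → i++
[i=5,j=1] A[i]=14>B[j]=13 take 13 → j++
[i=5,j=2] A[i]=14<=B[j]=15 take 14 → i++
[i=6,j=2] A[i]=16>B[j]=15 take 15 → j++

i=6, j=3, merged so far=[0, 1, 6, 12, 13, 14, 15]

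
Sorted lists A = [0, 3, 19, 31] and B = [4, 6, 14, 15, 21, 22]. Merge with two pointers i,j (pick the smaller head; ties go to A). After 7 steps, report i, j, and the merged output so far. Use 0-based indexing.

i=0 j=0: A[i]=0<=B[j]=4 take 0, i++
i=1 j=0: A[i]=3<=B[j]=4 take 3, i++
i=2 j=0: A[i]=19>B[j]=4 take 4, j++
i=2 j=1: A[i]=19>B[j]=6 take 6, j++
i=2 j=2: A[i]=19>B[j]=14 take 14, j++
i=2 j=3: A[i]=19>B[j]=15 take 15, j++
i=2 j=4: A[i]=19<=B[j]=21 take 19, i++

i=3, j=4, merged so far=[0, 3, 4, 6, 14, 15, 19]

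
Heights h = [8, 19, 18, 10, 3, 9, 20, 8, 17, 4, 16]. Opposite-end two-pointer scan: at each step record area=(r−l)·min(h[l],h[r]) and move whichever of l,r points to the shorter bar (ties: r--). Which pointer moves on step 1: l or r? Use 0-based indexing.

l=0 r=10: min(8,16)*10=80 best=80 *, l++

l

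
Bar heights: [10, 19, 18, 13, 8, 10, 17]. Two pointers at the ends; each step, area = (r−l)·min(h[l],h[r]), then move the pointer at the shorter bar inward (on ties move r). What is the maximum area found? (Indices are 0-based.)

max area = 85

[0,6] min(10,17)*6=60 best=60 * → l++
[1,6] min(19,17)*5=85 best=85 * → r--
[1,5] min(19,10)*4=40 best=85 → r--
[1,4] min(19,8)*3=24 best=85 → r--
[1,3] min(19,13)*2=26 best=85 → r--
[1,2] min(19,18)*1=18 best=85 → r--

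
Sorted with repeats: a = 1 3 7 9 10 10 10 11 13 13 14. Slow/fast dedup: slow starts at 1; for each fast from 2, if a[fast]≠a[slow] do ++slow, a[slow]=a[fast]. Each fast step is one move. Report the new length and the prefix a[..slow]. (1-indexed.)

length 8; prefix = [1, 3, 7, 9, 10, 11, 13, 14]

slow=1 fast=2: a[fast]=3≠a[slow]=1 write a[2]=3, slow++,fast++
slow=2 fast=3: a[fast]=7≠a[slow]=3 write a[3]=7, slow++,fast++
slow=3 fast=4: a[fast]=9≠a[slow]=7 write a[4]=9, slow++,fast++
slow=4 fast=5: a[fast]=10≠a[slow]=9 write a[5]=10, slow++,fast++
slow=5 fast=6: a[fast]=10=a[slow] dup, fast++
slow=5 fast=7: a[fast]=10=a[slow] dup, fast++
slow=5 fast=8: a[fast]=11≠a[slow]=10 write a[6]=11, slow++,fast++
slow=6 fast=9: a[fast]=13≠a[slow]=11 write a[7]=13, slow++,fast++
slow=7 fast=10: a[fast]=13=a[slow] dup, fast++
slow=7 fast=11: a[fast]=14≠a[slow]=13 write a[8]=14, slow++,fast++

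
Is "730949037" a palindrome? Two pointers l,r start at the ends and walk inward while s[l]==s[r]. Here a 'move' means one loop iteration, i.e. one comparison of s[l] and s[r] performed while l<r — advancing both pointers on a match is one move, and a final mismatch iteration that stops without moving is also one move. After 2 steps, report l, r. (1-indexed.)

l=1 r=9: '7'=='7', l++,r--
l=2 r=8: '3'=='3', l++,r--

l=3, r=7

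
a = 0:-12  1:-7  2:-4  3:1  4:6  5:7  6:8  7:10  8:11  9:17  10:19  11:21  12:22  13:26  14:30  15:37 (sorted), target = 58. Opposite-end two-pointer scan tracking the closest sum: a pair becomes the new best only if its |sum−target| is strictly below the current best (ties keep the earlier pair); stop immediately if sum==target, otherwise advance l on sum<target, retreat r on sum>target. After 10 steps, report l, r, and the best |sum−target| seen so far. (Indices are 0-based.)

[0,15] -12+37=25 d=33 * → l++
[1,15] -7+37=30 d=28 * → l++
[2,15] -4+37=33 d=25 * → l++
[3,15] 1+37=38 d=20 * → l++
[4,15] 6+37=43 d=15 * → l++
[5,15] 7+37=44 d=14 * → l++
[6,15] 8+37=45 d=13 * → l++
[7,15] 10+37=47 d=11 * → l++
[8,15] 11+37=48 d=10 * → l++
[9,15] 17+37=54 d=4 * → l++

l=10, r=15, best |Δ|=4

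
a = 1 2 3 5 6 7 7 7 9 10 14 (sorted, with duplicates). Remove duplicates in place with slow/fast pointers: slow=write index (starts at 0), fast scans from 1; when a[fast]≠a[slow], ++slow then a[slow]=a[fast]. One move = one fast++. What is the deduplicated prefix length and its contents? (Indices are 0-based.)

length 9; prefix = [1, 2, 3, 5, 6, 7, 9, 10, 14]

(s=0,f=1) a[fast]=2≠a[slow]=1 write a[1]=2 → slow++,fast++
(s=1,f=2) a[fast]=3≠a[slow]=2 write a[2]=3 → slow++,fast++
(s=2,f=3) a[fast]=5≠a[slow]=3 write a[3]=5 → slow++,fast++
(s=3,f=4) a[fast]=6≠a[slow]=5 write a[4]=6 → slow++,fast++
(s=4,f=5) a[fast]=7≠a[slow]=6 write a[5]=7 → slow++,fast++
(s=5,f=6) a[fast]=7=a[slow] dup → fast++
(s=5,f=7) a[fast]=7=a[slow] dup → fast++
(s=5,f=8) a[fast]=9≠a[slow]=7 write a[6]=9 → slow++,fast++
(s=6,f=9) a[fast]=10≠a[slow]=9 write a[7]=10 → slow++,fast++
(s=7,f=10) a[fast]=14≠a[slow]=10 write a[8]=14 → slow++,fast++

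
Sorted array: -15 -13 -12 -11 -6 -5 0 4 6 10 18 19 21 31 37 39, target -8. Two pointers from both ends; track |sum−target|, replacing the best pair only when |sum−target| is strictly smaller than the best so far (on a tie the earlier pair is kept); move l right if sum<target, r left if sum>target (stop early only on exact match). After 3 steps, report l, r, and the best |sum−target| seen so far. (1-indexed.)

l=1, r=13, best |Δ|=24

[1,16] -15+39=24 d=32 * → r--
[1,15] -15+37=22 d=30 * → r--
[1,14] -15+31=16 d=24 * → r--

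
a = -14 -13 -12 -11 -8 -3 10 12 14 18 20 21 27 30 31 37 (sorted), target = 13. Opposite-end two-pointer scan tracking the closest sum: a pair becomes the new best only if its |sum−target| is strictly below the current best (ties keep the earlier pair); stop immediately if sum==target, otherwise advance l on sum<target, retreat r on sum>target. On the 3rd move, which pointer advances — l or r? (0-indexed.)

r

l=0 r=15: -14+37=23 d=10 *, r--
l=0 r=14: -14+31=17 d=4 *, r--
l=0 r=13: -14+30=16 d=3 *, r--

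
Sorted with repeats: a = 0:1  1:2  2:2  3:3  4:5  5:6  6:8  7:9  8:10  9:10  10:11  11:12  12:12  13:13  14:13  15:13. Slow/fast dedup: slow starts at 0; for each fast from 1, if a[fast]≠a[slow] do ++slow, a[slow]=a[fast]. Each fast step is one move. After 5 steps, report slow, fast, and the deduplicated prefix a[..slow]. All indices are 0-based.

slow=0 fast=1: a[fast]=2≠a[slow]=1 write a[1]=2, slow++,fast++
slow=1 fast=2: a[fast]=2=a[slow] dup, fast++
slow=1 fast=3: a[fast]=3≠a[slow]=2 write a[2]=3, slow++,fast++
slow=2 fast=4: a[fast]=5≠a[slow]=3 write a[3]=5, slow++,fast++
slow=3 fast=5: a[fast]=6≠a[slow]=5 write a[4]=6, slow++,fast++

slow=4, fast=6, prefix=[1, 2, 3, 5, 6]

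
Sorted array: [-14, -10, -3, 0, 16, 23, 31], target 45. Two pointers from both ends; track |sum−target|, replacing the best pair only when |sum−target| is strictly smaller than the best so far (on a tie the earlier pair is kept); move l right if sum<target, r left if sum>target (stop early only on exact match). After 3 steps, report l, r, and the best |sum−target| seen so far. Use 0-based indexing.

l=3, r=6, best |Δ|=17

l=0 r=6: -14+31=17 d=28 *, l++
l=1 r=6: -10+31=21 d=24 *, l++
l=2 r=6: -3+31=28 d=17 *, l++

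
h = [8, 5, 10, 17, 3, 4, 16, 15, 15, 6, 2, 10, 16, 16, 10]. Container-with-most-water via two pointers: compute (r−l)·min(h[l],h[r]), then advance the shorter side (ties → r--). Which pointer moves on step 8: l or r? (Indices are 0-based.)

r

l=0 r=14: min(8,10)*14=112 best=112 *, l++
l=1 r=14: min(5,10)*13=65 best=112, l++
l=2 r=14: min(10,10)*12=120 best=120 *, r--
l=2 r=13: min(10,16)*11=110 best=120, l++
l=3 r=13: min(17,16)*10=160 best=160 *, r--
l=3 r=12: min(17,16)*9=144 best=160, r--
l=3 r=11: min(17,10)*8=80 best=160, r--
l=3 r=10: min(17,2)*7=14 best=160, r--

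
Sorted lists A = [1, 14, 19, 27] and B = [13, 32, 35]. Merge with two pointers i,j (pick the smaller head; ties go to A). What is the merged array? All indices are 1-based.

[1, 13, 14, 19, 27, 32, 35]

[i=1,j=1] A[i]=1<=B[j]=13 take 1 → i++
[i=2,j=1] A[i]=14>B[j]=13 take 13 → j++
[i=2,j=2] A[i]=14<=B[j]=32 take 14 → i++
[i=3,j=2] A[i]=19<=B[j]=32 take 19 → i++
[i=4,j=2] A[i]=27<=B[j]=32 take 27 → i++
[i=5,j=2] A done, take B[j]=32 → j++
[i=5,j=3] A done, take B[j]=35 → j++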